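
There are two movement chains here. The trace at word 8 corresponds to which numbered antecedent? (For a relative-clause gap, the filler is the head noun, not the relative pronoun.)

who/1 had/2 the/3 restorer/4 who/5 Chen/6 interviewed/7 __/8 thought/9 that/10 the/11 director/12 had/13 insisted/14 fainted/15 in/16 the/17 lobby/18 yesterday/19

The marked gap is inside the relative clause, the direct object of "interviewed".
Its filler is the head noun "restorer" (via "who"), at word 4.
(The other dependency links word 1 to a gap after word 14.)

4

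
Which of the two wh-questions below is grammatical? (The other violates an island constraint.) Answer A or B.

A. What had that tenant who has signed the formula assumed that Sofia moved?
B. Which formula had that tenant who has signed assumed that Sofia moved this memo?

A

In B, the wh-phrase is extracted from inside a complex-NP island (relative clause) (introduced by "who"), which blocks movement.
In A, the extraction path crosses only that-complement boundaries, which are transparent.
So A is grammatical.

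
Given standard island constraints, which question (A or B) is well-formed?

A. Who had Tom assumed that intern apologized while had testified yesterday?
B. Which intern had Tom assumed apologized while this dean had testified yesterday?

In A, the wh-phrase is extracted from inside an adjunct island (introduced by "while"), which blocks movement.
In B, the extraction path crosses only that-complement boundaries, which are transparent.
So B is grammatical.

B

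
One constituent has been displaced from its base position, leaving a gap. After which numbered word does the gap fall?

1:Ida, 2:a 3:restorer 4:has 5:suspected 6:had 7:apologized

5

The displaced element is "Ida" (word 1).
It is linked across 1 clause boundary (Ø).
It functions as the subject of "apologized", so the gap sits immediately after word 5 ("suspected").
Base order: A restorer has suspected that Ida had apologized.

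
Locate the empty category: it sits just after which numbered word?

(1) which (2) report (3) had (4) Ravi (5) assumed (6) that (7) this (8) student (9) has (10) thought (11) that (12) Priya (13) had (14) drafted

14

The displaced element is "which report" (word 2).
It is linked across 2 clause boundaries (that → that).
It functions as the direct object of "drafted", so the gap sits immediately after word 14 ("drafted").
Base order: Ravi had assumed that this student has thought that Priya had drafted which report.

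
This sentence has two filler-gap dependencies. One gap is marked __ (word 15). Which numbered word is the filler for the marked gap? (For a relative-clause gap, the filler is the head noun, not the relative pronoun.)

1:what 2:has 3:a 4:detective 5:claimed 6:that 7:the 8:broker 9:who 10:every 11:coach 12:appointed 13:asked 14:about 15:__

The marked gap is the object of the preposition "about" of "asked".
Its filler is the fronted wh-phrase "what", at word 1.
(The other dependency links word 8 to a gap after word 12.)

1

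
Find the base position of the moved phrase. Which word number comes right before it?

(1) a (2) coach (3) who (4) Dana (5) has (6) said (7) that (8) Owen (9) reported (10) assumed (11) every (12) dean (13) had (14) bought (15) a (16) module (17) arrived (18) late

9

The displaced element is "a coach" (word 2).
It is linked across 2 clause boundaries (that → Ø).
It functions as the subject of "assumed", so the gap sits immediately after word 9 ("reported").
Base order: Dana has said that Owen reported that a coach assumed every dean had bought a module.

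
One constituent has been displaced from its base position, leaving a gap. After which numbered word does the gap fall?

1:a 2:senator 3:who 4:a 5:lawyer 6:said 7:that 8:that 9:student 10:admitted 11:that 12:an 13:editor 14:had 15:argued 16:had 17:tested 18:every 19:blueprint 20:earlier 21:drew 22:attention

The displaced element is "a senator" (word 2).
It is linked across 3 clause boundaries (that → that → Ø).
It functions as the subject of "tested", so the gap sits immediately after word 15 ("argued").
Base order: A lawyer said that that student admitted that an editor had argued that a senator had tested every blueprint earlier.

15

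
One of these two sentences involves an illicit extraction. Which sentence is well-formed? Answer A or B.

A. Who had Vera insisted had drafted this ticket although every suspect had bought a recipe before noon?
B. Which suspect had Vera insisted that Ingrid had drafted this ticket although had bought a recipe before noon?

In B, the wh-phrase is extracted from inside an adjunct island (introduced by "although"), which blocks movement.
In A, the extraction path crosses only that-complement boundaries, which are transparent.
So A is grammatical.

A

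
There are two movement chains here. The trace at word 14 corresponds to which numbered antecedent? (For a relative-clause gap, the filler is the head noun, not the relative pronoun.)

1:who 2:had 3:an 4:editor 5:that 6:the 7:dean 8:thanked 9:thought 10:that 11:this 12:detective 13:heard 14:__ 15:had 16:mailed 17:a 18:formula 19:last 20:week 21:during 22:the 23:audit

The marked gap is the subject of "mailed".
Its filler is the fronted wh-phrase "who", at word 1.
(The other dependency links word 4 to a gap after word 8.)

1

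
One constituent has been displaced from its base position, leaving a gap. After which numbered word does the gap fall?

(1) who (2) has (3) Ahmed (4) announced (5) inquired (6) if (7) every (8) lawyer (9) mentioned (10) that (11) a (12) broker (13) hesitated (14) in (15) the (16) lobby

4

The displaced element is "who" (word 1).
It is linked across 1 clause boundary (Ø).
It functions as the subject of "inquired", so the gap sits immediately after word 4 ("announced").
Base order: Ahmed has announced that who inquired if every lawyer mentioned that a broker hesitated in the lobby.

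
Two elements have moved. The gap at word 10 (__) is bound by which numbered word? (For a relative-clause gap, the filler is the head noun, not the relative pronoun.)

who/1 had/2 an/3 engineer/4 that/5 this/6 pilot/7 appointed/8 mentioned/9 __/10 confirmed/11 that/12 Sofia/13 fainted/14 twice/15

1

The marked gap is the subject of "confirmed".
Its filler is the fronted wh-phrase "who", at word 1.
(The other dependency links word 4 to a gap after word 8.)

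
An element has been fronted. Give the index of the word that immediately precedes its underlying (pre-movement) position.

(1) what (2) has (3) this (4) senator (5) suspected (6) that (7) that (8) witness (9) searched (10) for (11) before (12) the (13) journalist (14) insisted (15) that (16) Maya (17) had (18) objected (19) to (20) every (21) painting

10

The displaced element is "what" (word 1).
It is linked across 1 clause boundary (that).
It functions as the object of the preposition "for" of "searched", so the gap sits immediately after word 10 ("for").
Base order: This senator has suspected that that witness searched for what before the journalist insisted that Maya had objected to every painting.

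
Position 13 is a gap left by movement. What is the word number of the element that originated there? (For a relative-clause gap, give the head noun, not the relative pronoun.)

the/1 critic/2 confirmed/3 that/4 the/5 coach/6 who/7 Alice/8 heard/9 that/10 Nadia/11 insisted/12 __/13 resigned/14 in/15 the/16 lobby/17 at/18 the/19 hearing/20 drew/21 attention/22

6

The gap at 13 is the subject of "resigned", inside a relative clause.
The relative pronoun is "who" (word 7); it is bound by the head noun immediately before it.
Its filler is the head noun "coach", at word 6.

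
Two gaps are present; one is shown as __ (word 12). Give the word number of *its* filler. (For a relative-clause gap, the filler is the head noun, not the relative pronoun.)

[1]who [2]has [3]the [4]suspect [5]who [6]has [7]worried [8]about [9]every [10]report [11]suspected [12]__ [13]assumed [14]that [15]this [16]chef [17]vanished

The marked gap is the subject of "assumed".
Its filler is the fronted wh-phrase "who", at word 1.
(The other dependency links word 4 to a gap after word 5.)

1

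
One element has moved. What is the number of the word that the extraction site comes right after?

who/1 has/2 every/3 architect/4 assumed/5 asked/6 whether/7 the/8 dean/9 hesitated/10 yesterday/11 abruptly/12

5

The displaced element is "who" (word 1).
It is linked across 1 clause boundary (Ø).
It functions as the subject of "asked", so the gap sits immediately after word 5 ("assumed").
Base order: Every architect has assumed that who asked whether the dean hesitated yesterday abruptly.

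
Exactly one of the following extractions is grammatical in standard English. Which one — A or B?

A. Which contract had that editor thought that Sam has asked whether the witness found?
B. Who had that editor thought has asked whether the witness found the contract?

In A, the wh-phrase is extracted from inside a wh-island (introduced by "whether"), which blocks movement.
In B, the extraction path crosses only that-complement boundaries, which are transparent.
So B is grammatical.

B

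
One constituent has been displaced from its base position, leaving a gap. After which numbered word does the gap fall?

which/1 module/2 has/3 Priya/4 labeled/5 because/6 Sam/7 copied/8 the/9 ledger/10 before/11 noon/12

The displaced element is "which module" (word 2).
It functions as the direct object of "labeled", so the gap sits immediately after word 5 ("labeled").
Base order: Priya has labeled which module because Sam copied the ledger before noon.

5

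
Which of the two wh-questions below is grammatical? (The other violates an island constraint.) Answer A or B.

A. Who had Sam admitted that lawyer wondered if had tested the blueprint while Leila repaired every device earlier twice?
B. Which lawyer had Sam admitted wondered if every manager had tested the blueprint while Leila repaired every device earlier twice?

In A, the wh-phrase is extracted from inside a wh-island (introduced by "if"), which blocks movement.
In B, the extraction path crosses only that-complement boundaries, which are transparent.
So B is grammatical.

B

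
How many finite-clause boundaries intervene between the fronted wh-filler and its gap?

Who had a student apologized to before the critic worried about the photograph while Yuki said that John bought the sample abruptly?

0

"who" originates inside the matrix clause — no clause boundary is crossed.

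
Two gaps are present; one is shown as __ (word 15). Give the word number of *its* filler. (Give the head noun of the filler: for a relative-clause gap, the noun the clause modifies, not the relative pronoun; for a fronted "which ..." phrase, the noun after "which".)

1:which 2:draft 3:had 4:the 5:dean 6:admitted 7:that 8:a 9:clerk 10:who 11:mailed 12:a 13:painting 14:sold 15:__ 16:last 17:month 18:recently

2

The marked gap is the direct object of "sold".
Its filler is the fronted wh-phrase "which draft", at word 2.
(The other dependency links word 9 to a gap after word 10.)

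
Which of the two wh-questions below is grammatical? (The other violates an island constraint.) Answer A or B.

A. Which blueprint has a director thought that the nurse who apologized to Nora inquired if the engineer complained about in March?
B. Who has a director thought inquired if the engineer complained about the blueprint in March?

In A, the wh-phrase is extracted from inside a wh-island (introduced by "if"), which blocks movement.
In B, the extraction path crosses only that-complement boundaries, which are transparent.
So B is grammatical.

B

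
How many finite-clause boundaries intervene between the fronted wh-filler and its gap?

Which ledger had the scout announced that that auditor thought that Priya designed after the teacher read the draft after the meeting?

"which ledger" is extracted from the object of "designed".
Boundaries crossed, outermost first: [that], [that] — 2 in total.

2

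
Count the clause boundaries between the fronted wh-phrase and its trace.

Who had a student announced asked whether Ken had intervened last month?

1

"who" is extracted from the subject of "asked".
Boundaries crossed, outermost first: [Ø] — 1 in total.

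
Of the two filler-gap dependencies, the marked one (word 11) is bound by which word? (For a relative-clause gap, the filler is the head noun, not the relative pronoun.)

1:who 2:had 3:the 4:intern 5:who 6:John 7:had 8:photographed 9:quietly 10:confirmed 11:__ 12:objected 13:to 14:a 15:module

1

The marked gap is the subject of "objected".
Its filler is the fronted wh-phrase "who", at word 1.
(The other dependency links word 4 to a gap after word 8.)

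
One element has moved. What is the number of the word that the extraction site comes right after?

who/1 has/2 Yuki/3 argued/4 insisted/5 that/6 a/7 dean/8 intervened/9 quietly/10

The displaced element is "who" (word 1).
It is linked across 1 clause boundary (Ø).
It functions as the subject of "insisted", so the gap sits immediately after word 4 ("argued").
Base order: Yuki has argued that who insisted that a dean intervened quietly.

4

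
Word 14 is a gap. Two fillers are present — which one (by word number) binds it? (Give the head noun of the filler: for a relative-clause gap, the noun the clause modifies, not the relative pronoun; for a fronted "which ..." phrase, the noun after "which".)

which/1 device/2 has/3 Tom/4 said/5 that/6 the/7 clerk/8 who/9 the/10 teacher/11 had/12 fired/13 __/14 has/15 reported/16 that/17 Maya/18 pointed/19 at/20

8

The marked gap is inside the relative clause, the direct object of "fired".
Its filler is the head noun "clerk" (via "who"), at word 8.
(The other dependency links word 2 to a gap after word 20.)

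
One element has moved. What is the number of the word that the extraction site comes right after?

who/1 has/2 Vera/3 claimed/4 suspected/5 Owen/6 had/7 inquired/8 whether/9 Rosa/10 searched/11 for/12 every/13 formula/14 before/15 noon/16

The displaced element is "who" (word 1).
It is linked across 1 clause boundary (Ø).
It functions as the subject of "suspected", so the gap sits immediately after word 4 ("claimed").
Base order: Vera has claimed that who suspected Owen had inquired whether Rosa searched for every formula before noon.

4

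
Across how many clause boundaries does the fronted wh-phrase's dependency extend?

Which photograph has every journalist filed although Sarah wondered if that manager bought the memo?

0

"which photograph" originates inside the matrix clause — no clause boundary is crossed.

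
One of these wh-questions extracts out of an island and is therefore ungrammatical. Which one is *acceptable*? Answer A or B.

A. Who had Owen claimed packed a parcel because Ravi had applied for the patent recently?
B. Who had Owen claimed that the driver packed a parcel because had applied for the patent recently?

In B, the wh-phrase is extracted from inside an adjunct island (introduced by "because"), which blocks movement.
In A, the extraction path crosses only that-complement boundaries, which are transparent.
So A is grammatical.

A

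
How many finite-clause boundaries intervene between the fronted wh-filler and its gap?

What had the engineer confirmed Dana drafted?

"what" is extracted from the object of "drafted".
Boundaries crossed, outermost first: [Ø] — 1 in total.

1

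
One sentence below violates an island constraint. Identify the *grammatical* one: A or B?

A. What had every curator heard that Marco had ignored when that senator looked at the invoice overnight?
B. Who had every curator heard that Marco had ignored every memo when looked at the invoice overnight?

In B, the wh-phrase is extracted from inside an adjunct island (introduced by "when"), which blocks movement.
In A, the extraction path crosses only that-complement boundaries, which are transparent.
So A is grammatical.

A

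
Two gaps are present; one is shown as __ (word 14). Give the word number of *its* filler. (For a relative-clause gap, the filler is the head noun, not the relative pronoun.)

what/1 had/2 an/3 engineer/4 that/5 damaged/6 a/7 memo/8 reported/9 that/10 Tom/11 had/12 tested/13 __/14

1

The marked gap is the direct object of "tested".
Its filler is the fronted wh-phrase "what", at word 1.
(The other dependency links word 4 to a gap after word 5.)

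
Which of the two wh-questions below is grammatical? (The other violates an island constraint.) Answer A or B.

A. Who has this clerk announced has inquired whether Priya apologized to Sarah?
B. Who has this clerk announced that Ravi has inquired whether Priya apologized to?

A

In B, the wh-phrase is extracted from inside a wh-island (introduced by "whether"), which blocks movement.
In A, the extraction path crosses only that-complement boundaries, which are transparent.
So A is grammatical.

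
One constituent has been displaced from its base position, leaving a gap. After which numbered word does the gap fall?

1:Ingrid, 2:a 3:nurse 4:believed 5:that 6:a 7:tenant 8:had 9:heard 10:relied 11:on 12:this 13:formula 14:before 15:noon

9

The displaced element is "Ingrid" (word 1).
It is linked across 2 clause boundaries (that → Ø).
It functions as the subject of "relied", so the gap sits immediately after word 9 ("heard").
Base order: A nurse believed that a tenant had heard that Ingrid relied on this formula before noon.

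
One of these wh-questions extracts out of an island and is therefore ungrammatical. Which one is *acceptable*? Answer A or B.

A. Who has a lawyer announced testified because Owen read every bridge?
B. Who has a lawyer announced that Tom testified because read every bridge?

A

In B, the wh-phrase is extracted from inside an adjunct island (introduced by "because"), which blocks movement.
In A, the extraction path crosses only that-complement boundaries, which are transparent.
So A is grammatical.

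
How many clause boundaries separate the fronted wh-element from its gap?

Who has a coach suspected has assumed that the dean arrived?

1

"who" is extracted from the subject of "assumed".
Boundaries crossed, outermost first: [Ø] — 1 in total.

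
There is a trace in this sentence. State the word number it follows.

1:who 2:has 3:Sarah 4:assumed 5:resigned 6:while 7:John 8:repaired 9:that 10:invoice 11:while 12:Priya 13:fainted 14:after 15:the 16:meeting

The displaced element is "who" (word 1).
It is linked across 1 clause boundary (Ø).
It functions as the subject of "resigned", so the gap sits immediately after word 4 ("assumed").
Base order: Sarah has assumed who resigned while John repaired that invoice while Priya fainted after the meeting.

4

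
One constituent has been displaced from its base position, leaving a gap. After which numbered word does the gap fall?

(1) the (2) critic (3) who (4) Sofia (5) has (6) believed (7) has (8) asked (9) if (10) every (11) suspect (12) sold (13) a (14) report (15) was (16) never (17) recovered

6

The displaced element is "the critic" (word 2).
It is linked across 1 clause boundary (Ø).
It functions as the subject of "asked", so the gap sits immediately after word 6 ("believed").
Base order: Sofia has believed that the critic has asked if every suspect sold a report.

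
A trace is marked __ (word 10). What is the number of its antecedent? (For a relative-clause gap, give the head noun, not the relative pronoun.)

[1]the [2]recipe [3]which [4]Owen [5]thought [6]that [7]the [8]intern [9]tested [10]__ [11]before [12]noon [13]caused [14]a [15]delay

The gap at 10 is the object of "tested", inside a relative clause.
The relative pronoun is "which" (word 3); it is bound by the head noun immediately before it.
Its filler is the head noun "recipe", at word 2.

2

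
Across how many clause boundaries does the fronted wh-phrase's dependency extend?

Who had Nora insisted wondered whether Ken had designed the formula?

1

"who" is extracted from the subject of "wondered".
Boundaries crossed, outermost first: [Ø] — 1 in total.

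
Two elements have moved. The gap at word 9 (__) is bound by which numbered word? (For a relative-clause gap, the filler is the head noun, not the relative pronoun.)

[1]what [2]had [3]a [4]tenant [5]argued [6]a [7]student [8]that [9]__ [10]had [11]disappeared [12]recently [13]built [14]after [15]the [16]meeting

The marked gap is inside the relative clause, the subject of "disappeared".
Its filler is the head noun "student" (via "that"), at word 7.
(The other dependency links word 1 to a gap after word 13.)

7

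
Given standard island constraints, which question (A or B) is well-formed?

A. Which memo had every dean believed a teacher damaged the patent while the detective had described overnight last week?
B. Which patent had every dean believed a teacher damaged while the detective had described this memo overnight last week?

B

In A, the wh-phrase is extracted from inside an adjunct island (introduced by "while"), which blocks movement.
In B, the extraction path crosses only that-complement boundaries, which are transparent.
So B is grammatical.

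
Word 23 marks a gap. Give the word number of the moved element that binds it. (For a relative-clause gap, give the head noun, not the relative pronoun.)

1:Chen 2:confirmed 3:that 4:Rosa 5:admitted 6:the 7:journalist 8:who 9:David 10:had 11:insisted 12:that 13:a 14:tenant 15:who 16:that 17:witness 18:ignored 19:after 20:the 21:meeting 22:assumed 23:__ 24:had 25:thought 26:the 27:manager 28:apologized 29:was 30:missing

7

The gap at 23 is the subject of "thought", inside a relative clause.
The relative pronoun is "who" (word 8); it is bound by the head noun immediately before it.
Its filler is the head noun "journalist", at word 7.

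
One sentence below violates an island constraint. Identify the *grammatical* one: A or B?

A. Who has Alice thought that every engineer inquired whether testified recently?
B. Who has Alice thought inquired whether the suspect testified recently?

B

In A, the wh-phrase is extracted from inside a wh-island (introduced by "whether"), which blocks movement.
In B, the extraction path crosses only that-complement boundaries, which are transparent.
So B is grammatical.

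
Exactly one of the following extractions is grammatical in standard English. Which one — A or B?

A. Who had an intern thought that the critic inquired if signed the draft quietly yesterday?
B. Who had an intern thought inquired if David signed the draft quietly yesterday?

In A, the wh-phrase is extracted from inside a wh-island (introduced by "if"), which blocks movement.
In B, the extraction path crosses only that-complement boundaries, which are transparent.
So B is grammatical.

B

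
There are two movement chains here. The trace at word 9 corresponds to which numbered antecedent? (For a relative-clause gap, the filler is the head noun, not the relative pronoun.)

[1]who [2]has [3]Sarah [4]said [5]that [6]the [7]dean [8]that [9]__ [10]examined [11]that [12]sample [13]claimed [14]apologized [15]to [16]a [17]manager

The marked gap is inside the relative clause, the subject of "examined".
Its filler is the head noun "dean" (via "that"), at word 7.
(The other dependency links word 1 to a gap after word 13.)

7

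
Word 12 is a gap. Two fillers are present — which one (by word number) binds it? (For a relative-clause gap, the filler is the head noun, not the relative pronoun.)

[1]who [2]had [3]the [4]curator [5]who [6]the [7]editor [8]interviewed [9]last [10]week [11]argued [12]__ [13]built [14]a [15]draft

The marked gap is the subject of "built".
Its filler is the fronted wh-phrase "who", at word 1.
(The other dependency links word 4 to a gap after word 8.)

1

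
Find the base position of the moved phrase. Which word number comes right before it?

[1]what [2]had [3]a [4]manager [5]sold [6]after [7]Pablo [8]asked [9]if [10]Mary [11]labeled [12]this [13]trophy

5

The displaced element is "what" (word 1).
It functions as the direct object of "sold", so the gap sits immediately after word 5 ("sold").
Base order: A manager had sold what after Pablo asked if Mary labeled this trophy.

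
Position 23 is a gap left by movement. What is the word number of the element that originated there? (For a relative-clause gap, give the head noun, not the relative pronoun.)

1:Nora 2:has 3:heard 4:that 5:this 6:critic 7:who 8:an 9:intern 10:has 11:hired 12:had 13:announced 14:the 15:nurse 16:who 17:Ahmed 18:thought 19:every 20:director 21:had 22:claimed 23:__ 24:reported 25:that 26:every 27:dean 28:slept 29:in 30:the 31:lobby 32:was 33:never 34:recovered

15

The gap at 23 is the subject of "reported", inside a relative clause.
The relative pronoun is "who" (word 16); it is bound by the head noun immediately before it.
Its filler is the head noun "nurse", at word 15.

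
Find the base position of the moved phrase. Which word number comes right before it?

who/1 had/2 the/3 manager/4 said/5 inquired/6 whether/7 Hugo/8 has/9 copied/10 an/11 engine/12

The displaced element is "who" (word 1).
It is linked across 1 clause boundary (Ø).
It functions as the subject of "inquired", so the gap sits immediately after word 5 ("said").
Base order: The manager had said that who inquired whether Hugo has copied an engine.

5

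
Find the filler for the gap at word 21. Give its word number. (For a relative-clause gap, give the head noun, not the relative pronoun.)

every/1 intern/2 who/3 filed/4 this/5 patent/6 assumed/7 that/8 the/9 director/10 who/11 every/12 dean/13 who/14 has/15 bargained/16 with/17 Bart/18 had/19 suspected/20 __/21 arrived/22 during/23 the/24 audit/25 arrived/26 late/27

The gap at 21 is the subject of "arrived", inside a relative clause.
The relative pronoun is "who" (word 11); it is bound by the head noun immediately before it.
Its filler is the head noun "director", at word 10.

10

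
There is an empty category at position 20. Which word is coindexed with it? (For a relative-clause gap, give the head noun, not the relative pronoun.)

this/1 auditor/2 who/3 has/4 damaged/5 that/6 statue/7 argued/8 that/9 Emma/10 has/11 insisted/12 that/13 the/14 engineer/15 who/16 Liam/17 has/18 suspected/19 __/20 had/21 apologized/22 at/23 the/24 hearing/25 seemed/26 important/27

The gap at 20 is the subject of "apologized", inside a relative clause.
The relative pronoun is "who" (word 16); it is bound by the head noun immediately before it.
Its filler is the head noun "engineer", at word 15.

15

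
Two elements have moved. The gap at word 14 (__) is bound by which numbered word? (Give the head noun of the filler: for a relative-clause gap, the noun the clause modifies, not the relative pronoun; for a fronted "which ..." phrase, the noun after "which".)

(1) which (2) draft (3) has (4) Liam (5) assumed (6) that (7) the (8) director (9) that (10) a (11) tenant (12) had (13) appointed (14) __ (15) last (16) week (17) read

The marked gap is inside the relative clause, the direct object of "appointed".
Its filler is the head noun "director" (via "that"), at word 8.
(The other dependency links word 2 to a gap after word 17.)

8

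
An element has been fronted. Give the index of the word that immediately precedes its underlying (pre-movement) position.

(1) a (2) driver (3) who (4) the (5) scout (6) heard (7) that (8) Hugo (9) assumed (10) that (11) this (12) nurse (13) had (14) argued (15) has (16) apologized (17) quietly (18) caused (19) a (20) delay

14

The displaced element is "a driver" (word 2).
It is linked across 3 clause boundaries (that → that → Ø).
It functions as the subject of "apologized", so the gap sits immediately after word 14 ("argued").
Base order: The scout heard that Hugo assumed that this nurse had argued that a driver has apologized quietly.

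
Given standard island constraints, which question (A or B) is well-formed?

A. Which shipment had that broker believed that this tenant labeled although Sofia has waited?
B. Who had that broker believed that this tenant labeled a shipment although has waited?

A

In B, the wh-phrase is extracted from inside an adjunct island (introduced by "although"), which blocks movement.
In A, the extraction path crosses only that-complement boundaries, which are transparent.
So A is grammatical.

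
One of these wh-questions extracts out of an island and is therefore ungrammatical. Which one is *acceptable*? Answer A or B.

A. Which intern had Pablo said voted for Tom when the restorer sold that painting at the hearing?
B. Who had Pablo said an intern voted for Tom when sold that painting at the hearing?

In B, the wh-phrase is extracted from inside an adjunct island (introduced by "when"), which blocks movement.
In A, the extraction path crosses only that-complement boundaries, which are transparent.
So A is grammatical.

A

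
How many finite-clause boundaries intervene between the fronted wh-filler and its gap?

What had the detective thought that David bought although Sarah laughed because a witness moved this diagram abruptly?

1

"what" is extracted from the object of "bought".
Boundaries crossed, outermost first: [that] — 1 in total.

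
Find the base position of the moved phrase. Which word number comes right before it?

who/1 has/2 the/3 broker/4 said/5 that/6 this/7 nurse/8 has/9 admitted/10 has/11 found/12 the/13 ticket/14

10

The displaced element is "who" (word 1).
It is linked across 2 clause boundaries (that → Ø).
It functions as the subject of "found", so the gap sits immediately after word 10 ("admitted").
Base order: The broker has said that this nurse has admitted who has found the ticket.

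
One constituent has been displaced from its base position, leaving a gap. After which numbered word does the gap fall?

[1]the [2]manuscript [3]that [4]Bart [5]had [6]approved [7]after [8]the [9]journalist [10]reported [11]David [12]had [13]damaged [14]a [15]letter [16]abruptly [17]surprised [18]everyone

6

The displaced element is "the manuscript" (word 2).
It functions as the direct object of "approved", so the gap sits immediately after word 6 ("approved").
Base order: Bart had approved the manuscript after the journalist reported David had damaged a letter abruptly.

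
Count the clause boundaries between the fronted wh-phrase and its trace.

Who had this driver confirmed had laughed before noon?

"who" is extracted from the subject of "laughed".
Boundaries crossed, outermost first: [Ø] — 1 in total.

1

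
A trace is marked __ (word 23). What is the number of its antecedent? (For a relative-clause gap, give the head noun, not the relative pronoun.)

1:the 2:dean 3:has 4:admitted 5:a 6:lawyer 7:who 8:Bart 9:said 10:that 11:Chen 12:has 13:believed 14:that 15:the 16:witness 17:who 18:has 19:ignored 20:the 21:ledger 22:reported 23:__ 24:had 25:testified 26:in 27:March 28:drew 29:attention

6

The gap at 23 is the subject of "testified", inside a relative clause.
The relative pronoun is "who" (word 7); it is bound by the head noun immediately before it.
Its filler is the head noun "lawyer", at word 6.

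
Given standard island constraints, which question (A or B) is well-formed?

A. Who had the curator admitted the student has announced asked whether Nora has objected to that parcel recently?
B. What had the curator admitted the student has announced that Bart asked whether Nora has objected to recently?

A

In B, the wh-phrase is extracted from inside a wh-island (introduced by "whether"), which blocks movement.
In A, the extraction path crosses only that-complement boundaries, which are transparent.
So A is grammatical.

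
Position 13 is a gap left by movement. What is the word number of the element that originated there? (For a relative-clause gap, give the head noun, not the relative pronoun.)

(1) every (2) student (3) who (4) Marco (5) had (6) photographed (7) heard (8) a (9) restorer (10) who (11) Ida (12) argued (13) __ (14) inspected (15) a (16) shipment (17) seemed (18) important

9

The gap at 13 is the subject of "inspected", inside a relative clause.
The relative pronoun is "who" (word 10); it is bound by the head noun immediately before it.
Its filler is the head noun "restorer", at word 9.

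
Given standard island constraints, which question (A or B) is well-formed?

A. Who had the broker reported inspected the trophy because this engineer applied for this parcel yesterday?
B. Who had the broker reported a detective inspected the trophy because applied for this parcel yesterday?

In B, the wh-phrase is extracted from inside an adjunct island (introduced by "because"), which blocks movement.
In A, the extraction path crosses only that-complement boundaries, which are transparent.
So A is grammatical.

A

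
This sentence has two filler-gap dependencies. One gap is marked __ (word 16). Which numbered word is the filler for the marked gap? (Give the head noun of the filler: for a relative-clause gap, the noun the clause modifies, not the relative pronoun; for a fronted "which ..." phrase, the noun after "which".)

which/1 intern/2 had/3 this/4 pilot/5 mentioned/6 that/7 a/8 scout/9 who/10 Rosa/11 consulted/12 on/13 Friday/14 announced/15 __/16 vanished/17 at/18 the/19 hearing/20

The marked gap is the subject of "vanished".
Its filler is the fronted wh-phrase "which intern", at word 2.
(The other dependency links word 9 to a gap after word 12.)

2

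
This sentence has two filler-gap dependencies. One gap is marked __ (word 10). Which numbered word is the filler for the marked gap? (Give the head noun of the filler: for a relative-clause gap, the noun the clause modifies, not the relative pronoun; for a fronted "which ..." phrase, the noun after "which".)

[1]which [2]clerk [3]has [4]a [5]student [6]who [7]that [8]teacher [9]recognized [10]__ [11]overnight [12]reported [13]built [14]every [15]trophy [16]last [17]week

5

The marked gap is inside the relative clause, the direct object of "recognized".
Its filler is the head noun "student" (via "who"), at word 5.
(The other dependency links word 2 to a gap after word 12.)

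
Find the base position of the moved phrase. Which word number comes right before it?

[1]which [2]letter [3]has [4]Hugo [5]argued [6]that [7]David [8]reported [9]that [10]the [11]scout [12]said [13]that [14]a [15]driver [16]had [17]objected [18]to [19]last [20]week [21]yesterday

18

The displaced element is "which letter" (word 2).
It is linked across 3 clause boundaries (that → that → that).
It functions as the object of the preposition "to" of "objected", so the gap sits immediately after word 18 ("to").
Base order: Hugo has argued that David reported that the scout said that a driver had objected to which letter last week yesterday.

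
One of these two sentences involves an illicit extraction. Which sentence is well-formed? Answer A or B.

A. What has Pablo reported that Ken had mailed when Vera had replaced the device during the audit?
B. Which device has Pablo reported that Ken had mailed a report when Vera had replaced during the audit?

A

In B, the wh-phrase is extracted from inside an adjunct island (introduced by "when"), which blocks movement.
In A, the extraction path crosses only that-complement boundaries, which are transparent.
So A is grammatical.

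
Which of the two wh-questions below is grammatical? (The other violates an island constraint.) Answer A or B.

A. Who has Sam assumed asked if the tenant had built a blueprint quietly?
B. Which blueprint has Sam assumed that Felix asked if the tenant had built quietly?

In B, the wh-phrase is extracted from inside a wh-island (introduced by "if"), which blocks movement.
In A, the extraction path crosses only that-complement boundaries, which are transparent.
So A is grammatical.

A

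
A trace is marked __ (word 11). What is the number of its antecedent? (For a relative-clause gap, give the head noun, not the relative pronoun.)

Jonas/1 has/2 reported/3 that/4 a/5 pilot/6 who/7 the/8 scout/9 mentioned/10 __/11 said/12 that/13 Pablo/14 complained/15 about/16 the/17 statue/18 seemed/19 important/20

The gap at 11 is the subject of "said", inside a relative clause.
The relative pronoun is "who" (word 7); it is bound by the head noun immediately before it.
Its filler is the head noun "pilot", at word 6.

6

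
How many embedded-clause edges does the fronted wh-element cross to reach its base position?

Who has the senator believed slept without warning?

"who" is extracted from the subject of "slept".
Boundaries crossed, outermost first: [Ø] — 1 in total.

1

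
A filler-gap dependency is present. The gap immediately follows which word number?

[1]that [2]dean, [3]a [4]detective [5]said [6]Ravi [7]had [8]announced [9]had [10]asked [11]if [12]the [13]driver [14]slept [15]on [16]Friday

The displaced element is "that dean" (word 2).
It is linked across 2 clause boundaries (Ø → Ø).
It functions as the subject of "asked", so the gap sits immediately after word 8 ("announced").
Base order: A detective said Ravi had announced that that dean had asked if the driver slept on Friday.

8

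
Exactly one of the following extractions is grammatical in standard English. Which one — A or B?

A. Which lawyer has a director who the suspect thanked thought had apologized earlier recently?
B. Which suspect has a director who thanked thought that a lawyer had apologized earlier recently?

A

In B, the wh-phrase is extracted from inside a complex-NP island (relative clause) (introduced by "who"), which blocks movement.
In A, the extraction path crosses only that-complement boundaries, which are transparent.
So A is grammatical.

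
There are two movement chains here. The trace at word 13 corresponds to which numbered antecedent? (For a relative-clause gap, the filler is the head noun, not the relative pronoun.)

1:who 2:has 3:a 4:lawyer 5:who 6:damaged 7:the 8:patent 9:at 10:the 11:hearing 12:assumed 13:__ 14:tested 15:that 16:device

The marked gap is the subject of "tested".
Its filler is the fronted wh-phrase "who", at word 1.
(The other dependency links word 4 to a gap after word 5.)

1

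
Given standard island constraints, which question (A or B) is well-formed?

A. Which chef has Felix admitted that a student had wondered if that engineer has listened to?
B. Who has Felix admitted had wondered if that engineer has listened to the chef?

In A, the wh-phrase is extracted from inside a wh-island (introduced by "if"), which blocks movement.
In B, the extraction path crosses only that-complement boundaries, which are transparent.
So B is grammatical.

B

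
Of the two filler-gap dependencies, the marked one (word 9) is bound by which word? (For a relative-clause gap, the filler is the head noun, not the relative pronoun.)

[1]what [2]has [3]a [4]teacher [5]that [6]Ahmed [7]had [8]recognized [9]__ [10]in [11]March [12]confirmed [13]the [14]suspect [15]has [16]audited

4

The marked gap is inside the relative clause, the direct object of "recognized".
Its filler is the head noun "teacher" (via "that"), at word 4.
(The other dependency links word 1 to a gap after word 16.)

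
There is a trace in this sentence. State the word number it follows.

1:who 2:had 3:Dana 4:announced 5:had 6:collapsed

4

The displaced element is "who" (word 1).
It is linked across 1 clause boundary (Ø).
It functions as the subject of "collapsed", so the gap sits immediately after word 4 ("announced").
Base order: Dana had announced that who had collapsed.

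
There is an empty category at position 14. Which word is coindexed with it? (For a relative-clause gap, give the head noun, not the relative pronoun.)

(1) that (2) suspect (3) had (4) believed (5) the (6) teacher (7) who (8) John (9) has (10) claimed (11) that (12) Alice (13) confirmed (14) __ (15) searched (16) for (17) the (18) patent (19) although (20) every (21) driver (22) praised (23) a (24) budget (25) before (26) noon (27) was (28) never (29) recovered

The gap at 14 is the subject of "searched", inside a relative clause.
The relative pronoun is "who" (word 7); it is bound by the head noun immediately before it.
Its filler is the head noun "teacher", at word 6.

6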